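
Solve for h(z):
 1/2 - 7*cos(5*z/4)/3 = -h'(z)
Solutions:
 h(z) = C1 - z/2 + 28*sin(5*z/4)/15


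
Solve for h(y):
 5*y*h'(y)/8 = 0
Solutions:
 h(y) = C1


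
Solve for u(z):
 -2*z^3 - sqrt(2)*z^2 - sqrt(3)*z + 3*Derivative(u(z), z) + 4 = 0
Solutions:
 u(z) = C1 + z^4/6 + sqrt(2)*z^3/9 + sqrt(3)*z^2/6 - 4*z/3


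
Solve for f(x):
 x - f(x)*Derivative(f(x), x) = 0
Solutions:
 f(x) = -sqrt(C1 + x^2)
 f(x) = sqrt(C1 + x^2)


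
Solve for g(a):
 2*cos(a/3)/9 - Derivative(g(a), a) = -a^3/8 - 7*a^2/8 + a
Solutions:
 g(a) = C1 + a^4/32 + 7*a^3/24 - a^2/2 + 2*sin(a/3)/3


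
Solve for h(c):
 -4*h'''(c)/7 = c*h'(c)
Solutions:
 h(c) = C1 + Integral(C2*airyai(-14^(1/3)*c/2) + C3*airybi(-14^(1/3)*c/2), c)


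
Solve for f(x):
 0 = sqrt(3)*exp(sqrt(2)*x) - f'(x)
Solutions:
 f(x) = C1 + sqrt(6)*exp(sqrt(2)*x)/2


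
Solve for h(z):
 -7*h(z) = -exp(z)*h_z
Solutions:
 h(z) = C1*exp(-7*exp(-z))


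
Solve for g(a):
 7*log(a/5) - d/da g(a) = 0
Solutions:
 g(a) = C1 + 7*a*log(a) - a*log(78125) - 7*a


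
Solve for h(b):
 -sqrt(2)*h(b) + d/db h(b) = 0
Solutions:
 h(b) = C1*exp(sqrt(2)*b)


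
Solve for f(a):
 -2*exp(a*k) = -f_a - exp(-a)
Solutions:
 f(a) = C1 + exp(-a) + 2*exp(a*k)/k


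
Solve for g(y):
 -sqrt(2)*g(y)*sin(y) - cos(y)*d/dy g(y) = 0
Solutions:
 g(y) = C1*cos(y)^(sqrt(2))


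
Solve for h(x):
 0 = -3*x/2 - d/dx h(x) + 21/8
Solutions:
 h(x) = C1 - 3*x^2/4 + 21*x/8


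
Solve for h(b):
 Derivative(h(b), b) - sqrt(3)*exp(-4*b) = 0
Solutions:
 h(b) = C1 - sqrt(3)*exp(-4*b)/4


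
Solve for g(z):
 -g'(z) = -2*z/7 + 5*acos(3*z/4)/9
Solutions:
 g(z) = C1 + z^2/7 - 5*z*acos(3*z/4)/9 + 5*sqrt(16 - 9*z^2)/27


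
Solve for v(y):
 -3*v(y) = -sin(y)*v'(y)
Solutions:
 v(y) = C1*(cos(y) - 1)^(3/2)/(cos(y) + 1)^(3/2)


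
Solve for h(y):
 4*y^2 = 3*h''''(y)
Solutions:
 h(y) = C1 + C2*y + C3*y^2 + C4*y^3 + y^6/270


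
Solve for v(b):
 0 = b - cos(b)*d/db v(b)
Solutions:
 v(b) = C1 + Integral(b/cos(b), b)


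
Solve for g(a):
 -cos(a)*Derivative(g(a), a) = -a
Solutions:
 g(a) = C1 + Integral(a/cos(a), a)


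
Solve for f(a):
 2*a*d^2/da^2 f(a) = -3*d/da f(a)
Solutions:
 f(a) = C1 + C2/sqrt(a)


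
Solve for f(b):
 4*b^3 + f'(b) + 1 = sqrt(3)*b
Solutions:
 f(b) = C1 - b^4 + sqrt(3)*b^2/2 - b


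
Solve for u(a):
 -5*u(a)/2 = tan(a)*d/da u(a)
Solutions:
 u(a) = C1/sin(a)^(5/2)


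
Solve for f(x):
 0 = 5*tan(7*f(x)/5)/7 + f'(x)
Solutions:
 f(x) = -5*asin(C1*exp(-x))/7 + 5*pi/7
 f(x) = 5*asin(C1*exp(-x))/7


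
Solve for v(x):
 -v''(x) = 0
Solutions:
 v(x) = C1 + C2*x


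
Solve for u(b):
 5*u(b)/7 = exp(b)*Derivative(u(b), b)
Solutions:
 u(b) = C1*exp(-5*exp(-b)/7)


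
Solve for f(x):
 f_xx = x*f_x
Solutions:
 f(x) = C1 + C2*erfi(sqrt(2)*x/2)


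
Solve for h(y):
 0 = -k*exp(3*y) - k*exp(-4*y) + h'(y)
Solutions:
 h(y) = C1 + k*exp(3*y)/3 - k*exp(-4*y)/4


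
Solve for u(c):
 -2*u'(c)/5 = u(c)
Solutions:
 u(c) = C1*exp(-5*c/2)


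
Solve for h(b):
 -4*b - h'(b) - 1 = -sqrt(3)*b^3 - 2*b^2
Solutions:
 h(b) = C1 + sqrt(3)*b^4/4 + 2*b^3/3 - 2*b^2 - b


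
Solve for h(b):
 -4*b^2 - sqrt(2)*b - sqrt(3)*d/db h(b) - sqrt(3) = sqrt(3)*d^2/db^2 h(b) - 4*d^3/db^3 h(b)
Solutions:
 h(b) = C1 + C2*exp(b*(sqrt(3) + sqrt(3 + 16*sqrt(3)))/8) + C3*exp(b*(-sqrt(3 + 16*sqrt(3)) + sqrt(3))/8) - 4*sqrt(3)*b^3/9 - sqrt(6)*b^2/6 + 4*sqrt(3)*b^2/3 - 35*b/3 - 8*sqrt(3)*b/3 + sqrt(6)*b/3


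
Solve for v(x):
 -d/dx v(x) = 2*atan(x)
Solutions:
 v(x) = C1 - 2*x*atan(x) + log(x^2 + 1)


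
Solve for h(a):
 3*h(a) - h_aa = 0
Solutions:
 h(a) = C1*exp(-sqrt(3)*a) + C2*exp(sqrt(3)*a)


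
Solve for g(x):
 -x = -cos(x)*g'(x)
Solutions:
 g(x) = C1 + Integral(x/cos(x), x)


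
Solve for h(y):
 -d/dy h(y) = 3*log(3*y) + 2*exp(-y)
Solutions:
 h(y) = C1 - 3*y*log(y) + 3*y*(1 - log(3)) + 2*exp(-y)


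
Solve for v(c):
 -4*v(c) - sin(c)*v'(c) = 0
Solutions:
 v(c) = C1*(cos(c)^2 + 2*cos(c) + 1)/(cos(c)^2 - 2*cos(c) + 1)


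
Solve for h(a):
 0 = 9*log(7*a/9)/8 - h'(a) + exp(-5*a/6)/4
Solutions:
 h(a) = C1 + 9*a*log(a)/8 + 9*a*(-2*log(3) - 1 + log(7))/8 - 3*exp(-5*a/6)/10


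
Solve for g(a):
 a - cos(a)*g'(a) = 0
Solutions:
 g(a) = C1 + Integral(a/cos(a), a)


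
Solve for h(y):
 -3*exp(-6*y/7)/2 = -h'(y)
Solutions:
 h(y) = C1 - 7*exp(-6*y/7)/4


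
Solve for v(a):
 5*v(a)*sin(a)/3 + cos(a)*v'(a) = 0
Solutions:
 v(a) = C1*cos(a)^(5/3)


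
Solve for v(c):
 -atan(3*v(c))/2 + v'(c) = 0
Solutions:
 Integral(1/atan(3*_y), (_y, v(c))) = C1 + c/2


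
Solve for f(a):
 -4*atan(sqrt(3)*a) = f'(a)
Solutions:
 f(a) = C1 - 4*a*atan(sqrt(3)*a) + 2*sqrt(3)*log(3*a^2 + 1)/3


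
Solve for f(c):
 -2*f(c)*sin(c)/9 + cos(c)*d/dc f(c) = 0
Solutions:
 f(c) = C1/cos(c)^(2/9)


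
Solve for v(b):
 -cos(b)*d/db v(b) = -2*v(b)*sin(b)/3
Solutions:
 v(b) = C1/cos(b)^(2/3)


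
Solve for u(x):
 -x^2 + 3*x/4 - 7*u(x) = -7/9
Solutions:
 u(x) = -x^2/7 + 3*x/28 + 1/9


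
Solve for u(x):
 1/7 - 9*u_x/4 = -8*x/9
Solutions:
 u(x) = C1 + 16*x^2/81 + 4*x/63


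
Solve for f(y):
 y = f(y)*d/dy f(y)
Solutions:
 f(y) = -sqrt(C1 + y^2)
 f(y) = sqrt(C1 + y^2)


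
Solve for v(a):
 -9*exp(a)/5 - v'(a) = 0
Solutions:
 v(a) = C1 - 9*exp(a)/5


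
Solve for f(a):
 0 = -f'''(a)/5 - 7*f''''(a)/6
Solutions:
 f(a) = C1 + C2*a + C3*a^2 + C4*exp(-6*a/35)


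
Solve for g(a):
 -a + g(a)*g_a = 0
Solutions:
 g(a) = -sqrt(C1 + a^2)
 g(a) = sqrt(C1 + a^2)


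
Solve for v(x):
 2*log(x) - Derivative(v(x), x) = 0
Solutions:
 v(x) = C1 + 2*x*log(x) - 2*x


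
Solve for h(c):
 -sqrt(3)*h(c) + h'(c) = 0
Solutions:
 h(c) = C1*exp(sqrt(3)*c)


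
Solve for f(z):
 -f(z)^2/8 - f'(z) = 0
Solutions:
 f(z) = 8/(C1 + z)


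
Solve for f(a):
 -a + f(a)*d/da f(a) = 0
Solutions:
 f(a) = -sqrt(C1 + a^2)
 f(a) = sqrt(C1 + a^2)


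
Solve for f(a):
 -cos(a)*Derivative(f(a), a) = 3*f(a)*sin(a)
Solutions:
 f(a) = C1*cos(a)^3


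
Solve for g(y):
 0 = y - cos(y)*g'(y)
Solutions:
 g(y) = C1 + Integral(y/cos(y), y)


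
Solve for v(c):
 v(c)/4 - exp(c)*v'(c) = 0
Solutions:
 v(c) = C1*exp(-exp(-c)/4)


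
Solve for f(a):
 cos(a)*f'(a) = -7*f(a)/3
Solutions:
 f(a) = C1*(sin(a) - 1)^(7/6)/(sin(a) + 1)^(7/6)


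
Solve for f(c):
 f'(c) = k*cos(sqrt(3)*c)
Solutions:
 f(c) = C1 + sqrt(3)*k*sin(sqrt(3)*c)/3


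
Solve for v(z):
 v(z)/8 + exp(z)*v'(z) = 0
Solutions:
 v(z) = C1*exp(exp(-z)/8)


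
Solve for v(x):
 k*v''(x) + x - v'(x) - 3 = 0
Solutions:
 v(x) = C1 + C2*exp(x/k) + k*x + x^2/2 - 3*x


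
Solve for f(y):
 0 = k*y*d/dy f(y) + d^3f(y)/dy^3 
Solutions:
 f(y) = C1 + Integral(C2*airyai(y*(-k)^(1/3)) + C3*airybi(y*(-k)^(1/3)), y)


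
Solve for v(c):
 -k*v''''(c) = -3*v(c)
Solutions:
 v(c) = C1*exp(-3^(1/4)*c*(1/k)^(1/4)) + C2*exp(3^(1/4)*c*(1/k)^(1/4)) + C3*exp(-3^(1/4)*I*c*(1/k)^(1/4)) + C4*exp(3^(1/4)*I*c*(1/k)^(1/4))


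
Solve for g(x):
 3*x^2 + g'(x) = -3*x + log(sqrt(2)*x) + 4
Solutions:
 g(x) = C1 - x^3 - 3*x^2/2 + x*log(x) + x*log(2)/2 + 3*x


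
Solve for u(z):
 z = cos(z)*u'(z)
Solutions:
 u(z) = C1 + Integral(z/cos(z), z)


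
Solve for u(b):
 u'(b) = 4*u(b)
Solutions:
 u(b) = C1*exp(4*b)


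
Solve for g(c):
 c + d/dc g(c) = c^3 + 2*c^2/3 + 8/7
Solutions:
 g(c) = C1 + c^4/4 + 2*c^3/9 - c^2/2 + 8*c/7


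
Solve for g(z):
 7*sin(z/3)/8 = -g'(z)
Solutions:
 g(z) = C1 + 21*cos(z/3)/8


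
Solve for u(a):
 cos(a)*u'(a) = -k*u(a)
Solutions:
 u(a) = C1*exp(k*(log(sin(a) - 1) - log(sin(a) + 1))/2)


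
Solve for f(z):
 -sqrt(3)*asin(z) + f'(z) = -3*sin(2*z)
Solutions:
 f(z) = C1 + sqrt(3)*(z*asin(z) + sqrt(1 - z^2)) + 3*cos(2*z)/2


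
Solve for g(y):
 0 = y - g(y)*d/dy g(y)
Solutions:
 g(y) = -sqrt(C1 + y^2)
 g(y) = sqrt(C1 + y^2)


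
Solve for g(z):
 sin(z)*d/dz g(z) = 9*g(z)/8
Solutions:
 g(z) = C1*(cos(z) - 1)^(9/16)/(cos(z) + 1)^(9/16)


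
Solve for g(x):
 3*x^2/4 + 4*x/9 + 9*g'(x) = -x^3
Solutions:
 g(x) = C1 - x^4/36 - x^3/36 - 2*x^2/81


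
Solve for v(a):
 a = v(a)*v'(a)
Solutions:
 v(a) = -sqrt(C1 + a^2)
 v(a) = sqrt(C1 + a^2)


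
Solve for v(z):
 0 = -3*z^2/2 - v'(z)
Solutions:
 v(z) = C1 - z^3/2


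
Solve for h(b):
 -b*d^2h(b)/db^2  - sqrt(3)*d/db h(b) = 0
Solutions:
 h(b) = C1 + C2*b^(1 - sqrt(3))


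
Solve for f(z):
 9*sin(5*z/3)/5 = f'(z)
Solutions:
 f(z) = C1 - 27*cos(5*z/3)/25


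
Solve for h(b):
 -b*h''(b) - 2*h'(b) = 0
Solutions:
 h(b) = C1 + C2/b


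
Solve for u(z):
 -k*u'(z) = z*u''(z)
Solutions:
 u(z) = C1 + z^(1 - re(k))*(C2*sin(log(z)*Abs(im(k))) + C3*cos(log(z)*im(k)))


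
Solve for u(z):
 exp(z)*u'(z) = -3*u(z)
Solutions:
 u(z) = C1*exp(3*exp(-z))


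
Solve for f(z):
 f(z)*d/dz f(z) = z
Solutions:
 f(z) = -sqrt(C1 + z^2)
 f(z) = sqrt(C1 + z^2)


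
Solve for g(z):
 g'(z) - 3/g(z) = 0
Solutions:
 g(z) = -sqrt(C1 + 6*z)
 g(z) = sqrt(C1 + 6*z)


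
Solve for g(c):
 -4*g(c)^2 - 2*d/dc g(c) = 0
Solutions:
 g(c) = 1/(C1 + 2*c)


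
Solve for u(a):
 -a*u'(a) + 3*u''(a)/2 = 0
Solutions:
 u(a) = C1 + C2*erfi(sqrt(3)*a/3)


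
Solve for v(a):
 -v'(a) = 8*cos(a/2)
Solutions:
 v(a) = C1 - 16*sin(a/2)


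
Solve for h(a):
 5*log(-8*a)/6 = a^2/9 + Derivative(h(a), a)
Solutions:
 h(a) = C1 - a^3/27 + 5*a*log(-a)/6 + 5*a*(-1 + 3*log(2))/6


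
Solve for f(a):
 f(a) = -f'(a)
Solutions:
 f(a) = C1*exp(-a)


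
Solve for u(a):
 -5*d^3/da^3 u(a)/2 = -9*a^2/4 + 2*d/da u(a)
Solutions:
 u(a) = C1 + C2*sin(2*sqrt(5)*a/5) + C3*cos(2*sqrt(5)*a/5) + 3*a^3/8 - 45*a/16


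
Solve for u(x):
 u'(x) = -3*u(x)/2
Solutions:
 u(x) = C1*exp(-3*x/2)


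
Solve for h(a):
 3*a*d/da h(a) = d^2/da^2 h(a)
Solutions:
 h(a) = C1 + C2*erfi(sqrt(6)*a/2)


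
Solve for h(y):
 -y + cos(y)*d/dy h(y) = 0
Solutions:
 h(y) = C1 + Integral(y/cos(y), y)


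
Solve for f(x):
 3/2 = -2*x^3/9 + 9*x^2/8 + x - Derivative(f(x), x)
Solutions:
 f(x) = C1 - x^4/18 + 3*x^3/8 + x^2/2 - 3*x/2


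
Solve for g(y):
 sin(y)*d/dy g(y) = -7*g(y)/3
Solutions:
 g(y) = C1*(cos(y) + 1)^(7/6)/(cos(y) - 1)^(7/6)


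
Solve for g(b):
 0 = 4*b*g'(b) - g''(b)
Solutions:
 g(b) = C1 + C2*erfi(sqrt(2)*b)


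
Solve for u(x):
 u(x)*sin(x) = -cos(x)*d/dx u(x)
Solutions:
 u(x) = C1*cos(x)


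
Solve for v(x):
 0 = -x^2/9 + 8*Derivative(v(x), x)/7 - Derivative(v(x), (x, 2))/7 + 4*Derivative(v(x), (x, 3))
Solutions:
 v(x) = C1 + 7*x^3/216 + 7*x^2/576 - 1561*x/2304 + (C2*sin(sqrt(895)*x/56) + C3*cos(sqrt(895)*x/56))*exp(x/56)


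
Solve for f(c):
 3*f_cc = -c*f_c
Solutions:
 f(c) = C1 + C2*erf(sqrt(6)*c/6)


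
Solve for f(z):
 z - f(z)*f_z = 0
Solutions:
 f(z) = -sqrt(C1 + z^2)
 f(z) = sqrt(C1 + z^2)


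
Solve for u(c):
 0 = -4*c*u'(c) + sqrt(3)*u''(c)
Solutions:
 u(c) = C1 + C2*erfi(sqrt(2)*3^(3/4)*c/3)


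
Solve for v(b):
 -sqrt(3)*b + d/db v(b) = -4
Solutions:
 v(b) = C1 + sqrt(3)*b^2/2 - 4*b


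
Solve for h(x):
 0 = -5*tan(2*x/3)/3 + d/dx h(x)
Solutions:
 h(x) = C1 - 5*log(cos(2*x/3))/2


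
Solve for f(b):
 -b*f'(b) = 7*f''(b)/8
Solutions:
 f(b) = C1 + C2*erf(2*sqrt(7)*b/7)


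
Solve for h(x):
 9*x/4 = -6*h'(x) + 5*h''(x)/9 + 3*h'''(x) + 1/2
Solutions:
 h(x) = C1 + C2*exp(x*(-5 + sqrt(5857))/54) + C3*exp(-x*(5 + sqrt(5857))/54) - 3*x^2/16 + 7*x/144


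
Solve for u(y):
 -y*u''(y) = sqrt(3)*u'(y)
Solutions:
 u(y) = C1 + C2*y^(1 - sqrt(3))


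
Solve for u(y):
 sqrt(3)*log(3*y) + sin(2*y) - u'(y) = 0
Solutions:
 u(y) = C1 + sqrt(3)*y*(log(y) - 1) + sqrt(3)*y*log(3) - cos(2*y)/2


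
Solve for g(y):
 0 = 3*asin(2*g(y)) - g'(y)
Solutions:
 Integral(1/asin(2*_y), (_y, g(y))) = C1 + 3*y


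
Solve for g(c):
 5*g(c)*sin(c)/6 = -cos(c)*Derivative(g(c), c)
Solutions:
 g(c) = C1*cos(c)^(5/6)


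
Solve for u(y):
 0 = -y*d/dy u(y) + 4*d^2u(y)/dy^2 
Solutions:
 u(y) = C1 + C2*erfi(sqrt(2)*y/4)


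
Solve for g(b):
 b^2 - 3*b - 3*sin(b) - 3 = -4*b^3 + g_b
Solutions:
 g(b) = C1 + b^4 + b^3/3 - 3*b^2/2 - 3*b + 3*cos(b)


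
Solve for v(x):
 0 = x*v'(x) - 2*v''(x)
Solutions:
 v(x) = C1 + C2*erfi(x/2)


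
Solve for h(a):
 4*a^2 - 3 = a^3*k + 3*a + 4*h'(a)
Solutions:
 h(a) = C1 - a^4*k/16 + a^3/3 - 3*a^2/8 - 3*a/4


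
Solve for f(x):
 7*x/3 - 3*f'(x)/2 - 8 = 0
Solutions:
 f(x) = C1 + 7*x^2/9 - 16*x/3


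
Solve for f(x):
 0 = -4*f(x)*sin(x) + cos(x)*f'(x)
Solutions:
 f(x) = C1/cos(x)^4


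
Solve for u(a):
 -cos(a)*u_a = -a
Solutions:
 u(a) = C1 + Integral(a/cos(a), a)


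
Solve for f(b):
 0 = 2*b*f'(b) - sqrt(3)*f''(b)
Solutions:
 f(b) = C1 + C2*erfi(3^(3/4)*b/3)


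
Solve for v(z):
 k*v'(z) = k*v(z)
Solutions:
 v(z) = C1*exp(z)


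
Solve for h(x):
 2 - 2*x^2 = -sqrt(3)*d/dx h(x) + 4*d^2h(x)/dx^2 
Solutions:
 h(x) = C1 + C2*exp(sqrt(3)*x/4) + 2*sqrt(3)*x^3/9 + 8*x^2/3 + 58*sqrt(3)*x/9


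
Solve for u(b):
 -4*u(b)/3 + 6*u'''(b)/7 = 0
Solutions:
 u(b) = C3*exp(42^(1/3)*b/3) + (C1*sin(14^(1/3)*3^(5/6)*b/6) + C2*cos(14^(1/3)*3^(5/6)*b/6))*exp(-42^(1/3)*b/6)


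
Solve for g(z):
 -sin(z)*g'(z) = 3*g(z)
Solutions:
 g(z) = C1*(cos(z) + 1)^(3/2)/(cos(z) - 1)^(3/2)


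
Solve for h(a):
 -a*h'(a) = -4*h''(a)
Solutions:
 h(a) = C1 + C2*erfi(sqrt(2)*a/4)


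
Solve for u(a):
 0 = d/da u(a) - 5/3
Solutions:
 u(a) = C1 + 5*a/3


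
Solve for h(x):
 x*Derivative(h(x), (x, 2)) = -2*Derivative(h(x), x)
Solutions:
 h(x) = C1 + C2/x


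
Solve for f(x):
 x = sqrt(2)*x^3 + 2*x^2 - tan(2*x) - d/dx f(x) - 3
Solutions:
 f(x) = C1 + sqrt(2)*x^4/4 + 2*x^3/3 - x^2/2 - 3*x + log(cos(2*x))/2


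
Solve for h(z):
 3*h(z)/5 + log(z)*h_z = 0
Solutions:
 h(z) = C1*exp(-3*li(z)/5)


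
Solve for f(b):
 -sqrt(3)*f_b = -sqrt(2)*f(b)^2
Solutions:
 f(b) = -3/(C1 + sqrt(6)*b)


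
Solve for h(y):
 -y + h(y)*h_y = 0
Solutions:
 h(y) = -sqrt(C1 + y^2)
 h(y) = sqrt(C1 + y^2)


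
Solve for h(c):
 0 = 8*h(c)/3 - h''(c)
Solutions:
 h(c) = C1*exp(-2*sqrt(6)*c/3) + C2*exp(2*sqrt(6)*c/3)


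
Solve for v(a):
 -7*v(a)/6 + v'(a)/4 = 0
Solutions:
 v(a) = C1*exp(14*a/3)


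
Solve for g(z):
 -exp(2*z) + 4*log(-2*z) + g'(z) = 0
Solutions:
 g(z) = C1 - 4*z*log(-z) + 4*z*(1 - log(2)) + exp(2*z)/2


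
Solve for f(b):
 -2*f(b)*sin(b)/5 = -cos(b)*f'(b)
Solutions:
 f(b) = C1/cos(b)^(2/5)


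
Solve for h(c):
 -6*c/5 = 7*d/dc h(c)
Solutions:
 h(c) = C1 - 3*c^2/35


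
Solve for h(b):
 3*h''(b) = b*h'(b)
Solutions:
 h(b) = C1 + C2*erfi(sqrt(6)*b/6)


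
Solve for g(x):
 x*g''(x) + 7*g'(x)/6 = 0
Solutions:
 g(x) = C1 + C2/x^(1/6)


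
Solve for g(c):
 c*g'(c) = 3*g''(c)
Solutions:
 g(c) = C1 + C2*erfi(sqrt(6)*c/6)


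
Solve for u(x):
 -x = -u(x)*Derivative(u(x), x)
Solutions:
 u(x) = -sqrt(C1 + x^2)
 u(x) = sqrt(C1 + x^2)


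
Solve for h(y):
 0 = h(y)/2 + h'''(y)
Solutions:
 h(y) = C3*exp(-2^(2/3)*y/2) + (C1*sin(2^(2/3)*sqrt(3)*y/4) + C2*cos(2^(2/3)*sqrt(3)*y/4))*exp(2^(2/3)*y/4)


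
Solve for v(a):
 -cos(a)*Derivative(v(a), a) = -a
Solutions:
 v(a) = C1 + Integral(a/cos(a), a)


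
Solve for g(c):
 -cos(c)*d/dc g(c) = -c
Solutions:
 g(c) = C1 + Integral(c/cos(c), c)


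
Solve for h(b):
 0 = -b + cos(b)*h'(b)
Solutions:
 h(b) = C1 + Integral(b/cos(b), b)


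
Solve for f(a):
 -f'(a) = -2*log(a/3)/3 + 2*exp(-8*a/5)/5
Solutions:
 f(a) = C1 + 2*a*log(a)/3 + 2*a*(-log(3) - 1)/3 + exp(-8*a/5)/4


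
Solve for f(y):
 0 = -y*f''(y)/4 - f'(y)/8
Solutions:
 f(y) = C1 + C2*sqrt(y)


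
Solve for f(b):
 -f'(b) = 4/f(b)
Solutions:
 f(b) = -sqrt(C1 - 8*b)
 f(b) = sqrt(C1 - 8*b)


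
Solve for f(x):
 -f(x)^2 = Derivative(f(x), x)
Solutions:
 f(x) = 1/(C1 + x)


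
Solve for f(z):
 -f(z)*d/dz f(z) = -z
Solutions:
 f(z) = -sqrt(C1 + z^2)
 f(z) = sqrt(C1 + z^2)


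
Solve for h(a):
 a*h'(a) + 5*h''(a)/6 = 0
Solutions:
 h(a) = C1 + C2*erf(sqrt(15)*a/5)


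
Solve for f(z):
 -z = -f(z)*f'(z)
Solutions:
 f(z) = -sqrt(C1 + z^2)
 f(z) = sqrt(C1 + z^2)


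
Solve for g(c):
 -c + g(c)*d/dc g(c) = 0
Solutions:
 g(c) = -sqrt(C1 + c^2)
 g(c) = sqrt(C1 + c^2)


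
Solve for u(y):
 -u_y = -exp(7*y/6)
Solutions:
 u(y) = C1 + 6*exp(7*y/6)/7


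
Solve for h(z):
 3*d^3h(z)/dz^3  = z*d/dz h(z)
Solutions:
 h(z) = C1 + Integral(C2*airyai(3^(2/3)*z/3) + C3*airybi(3^(2/3)*z/3), z)


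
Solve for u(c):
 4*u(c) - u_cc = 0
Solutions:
 u(c) = C1*exp(-2*c) + C2*exp(2*c)


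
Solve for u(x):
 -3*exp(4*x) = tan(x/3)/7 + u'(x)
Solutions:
 u(x) = C1 - 3*exp(4*x)/4 + 3*log(cos(x/3))/7


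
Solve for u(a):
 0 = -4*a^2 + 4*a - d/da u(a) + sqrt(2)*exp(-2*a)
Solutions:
 u(a) = C1 - 4*a^3/3 + 2*a^2 - sqrt(2)*exp(-2*a)/2


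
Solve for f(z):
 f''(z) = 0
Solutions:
 f(z) = C1 + C2*z


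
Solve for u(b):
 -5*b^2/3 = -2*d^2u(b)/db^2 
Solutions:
 u(b) = C1 + C2*b + 5*b^4/72


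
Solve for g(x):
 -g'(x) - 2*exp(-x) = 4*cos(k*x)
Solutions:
 g(x) = C1 + 2*exp(-x) - 4*sin(k*x)/k


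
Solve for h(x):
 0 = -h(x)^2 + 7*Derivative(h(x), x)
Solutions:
 h(x) = -7/(C1 + x)


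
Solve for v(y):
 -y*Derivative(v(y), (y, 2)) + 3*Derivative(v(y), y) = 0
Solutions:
 v(y) = C1 + C2*y^4


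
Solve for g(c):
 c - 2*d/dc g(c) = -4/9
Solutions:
 g(c) = C1 + c^2/4 + 2*c/9


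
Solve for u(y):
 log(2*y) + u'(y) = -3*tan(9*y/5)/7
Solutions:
 u(y) = C1 - y*log(y) - y*log(2) + y + 5*log(cos(9*y/5))/21


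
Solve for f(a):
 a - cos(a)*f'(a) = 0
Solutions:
 f(a) = C1 + Integral(a/cos(a), a)


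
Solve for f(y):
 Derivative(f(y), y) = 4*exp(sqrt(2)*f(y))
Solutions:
 f(y) = sqrt(2)*(2*log(-1/(C1 + 4*y)) - log(2))/4


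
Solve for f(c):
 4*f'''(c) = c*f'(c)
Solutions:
 f(c) = C1 + Integral(C2*airyai(2^(1/3)*c/2) + C3*airybi(2^(1/3)*c/2), c)


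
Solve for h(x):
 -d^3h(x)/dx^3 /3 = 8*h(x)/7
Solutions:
 h(x) = C3*exp(-2*3^(1/3)*7^(2/3)*x/7) + (C1*sin(3^(5/6)*7^(2/3)*x/7) + C2*cos(3^(5/6)*7^(2/3)*x/7))*exp(3^(1/3)*7^(2/3)*x/7)


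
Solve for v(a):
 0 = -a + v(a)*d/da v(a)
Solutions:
 v(a) = -sqrt(C1 + a^2)
 v(a) = sqrt(C1 + a^2)


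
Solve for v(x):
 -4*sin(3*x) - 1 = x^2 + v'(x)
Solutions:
 v(x) = C1 - x^3/3 - x + 4*cos(3*x)/3


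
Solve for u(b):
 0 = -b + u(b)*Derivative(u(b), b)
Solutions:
 u(b) = -sqrt(C1 + b^2)
 u(b) = sqrt(C1 + b^2)


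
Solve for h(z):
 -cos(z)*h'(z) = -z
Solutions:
 h(z) = C1 + Integral(z/cos(z), z)


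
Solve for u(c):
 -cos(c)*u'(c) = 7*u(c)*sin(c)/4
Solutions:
 u(c) = C1*cos(c)^(7/4)


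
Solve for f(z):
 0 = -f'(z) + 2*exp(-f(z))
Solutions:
 f(z) = log(C1 + 2*z)


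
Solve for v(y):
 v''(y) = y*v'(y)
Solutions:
 v(y) = C1 + C2*erfi(sqrt(2)*y/2)


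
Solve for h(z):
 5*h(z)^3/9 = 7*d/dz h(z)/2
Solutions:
 h(z) = -3*sqrt(14)*sqrt(-1/(C1 + 10*z))/2
 h(z) = 3*sqrt(14)*sqrt(-1/(C1 + 10*z))/2


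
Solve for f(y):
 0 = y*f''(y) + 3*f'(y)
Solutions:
 f(y) = C1 + C2/y^2


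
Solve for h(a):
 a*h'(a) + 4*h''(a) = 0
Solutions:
 h(a) = C1 + C2*erf(sqrt(2)*a/4)


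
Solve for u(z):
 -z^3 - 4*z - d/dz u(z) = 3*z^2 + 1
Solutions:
 u(z) = C1 - z^4/4 - z^3 - 2*z^2 - z


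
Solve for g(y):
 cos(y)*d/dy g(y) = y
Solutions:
 g(y) = C1 + Integral(y/cos(y), y)


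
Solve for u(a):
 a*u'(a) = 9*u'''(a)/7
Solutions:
 u(a) = C1 + Integral(C2*airyai(21^(1/3)*a/3) + C3*airybi(21^(1/3)*a/3), a)


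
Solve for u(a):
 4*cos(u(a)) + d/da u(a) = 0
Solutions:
 u(a) = pi - asin((C1 + exp(8*a))/(C1 - exp(8*a)))
 u(a) = asin((C1 + exp(8*a))/(C1 - exp(8*a)))


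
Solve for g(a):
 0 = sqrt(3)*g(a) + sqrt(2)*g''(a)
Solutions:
 g(a) = C1*sin(2^(3/4)*3^(1/4)*a/2) + C2*cos(2^(3/4)*3^(1/4)*a/2)


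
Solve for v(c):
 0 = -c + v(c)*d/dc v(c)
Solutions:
 v(c) = -sqrt(C1 + c^2)
 v(c) = sqrt(C1 + c^2)


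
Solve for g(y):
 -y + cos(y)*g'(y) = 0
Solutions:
 g(y) = C1 + Integral(y/cos(y), y)


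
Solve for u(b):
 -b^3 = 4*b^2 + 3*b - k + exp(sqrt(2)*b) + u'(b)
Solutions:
 u(b) = C1 - b^4/4 - 4*b^3/3 - 3*b^2/2 + b*k - sqrt(2)*exp(sqrt(2)*b)/2


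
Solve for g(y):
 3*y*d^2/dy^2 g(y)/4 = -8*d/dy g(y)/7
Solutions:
 g(y) = C1 + C2/y^(11/21)


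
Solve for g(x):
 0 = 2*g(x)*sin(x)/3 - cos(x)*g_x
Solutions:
 g(x) = C1/cos(x)^(2/3)


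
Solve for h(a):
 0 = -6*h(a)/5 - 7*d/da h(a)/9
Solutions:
 h(a) = C1*exp(-54*a/35)


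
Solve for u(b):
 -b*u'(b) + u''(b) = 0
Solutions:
 u(b) = C1 + C2*erfi(sqrt(2)*b/2)


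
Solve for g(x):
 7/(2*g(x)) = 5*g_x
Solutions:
 g(x) = -sqrt(C1 + 35*x)/5
 g(x) = sqrt(C1 + 35*x)/5


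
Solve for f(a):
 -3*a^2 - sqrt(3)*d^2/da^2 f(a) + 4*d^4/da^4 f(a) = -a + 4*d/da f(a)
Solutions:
 f(a) = C1 + C2*exp(-a*(3^(5/6)/(sqrt(144 - sqrt(3)) + 12)^(1/3) + 3^(2/3)*(sqrt(144 - sqrt(3)) + 12)^(1/3))/12)*sin(a*(-3^(1/6)*(sqrt(144 - sqrt(3)) + 12)^(1/3) + 3^(1/3)/(sqrt(144 - sqrt(3)) + 12)^(1/3))/4) + C3*exp(-a*(3^(5/6)/(sqrt(144 - sqrt(3)) + 12)^(1/3) + 3^(2/3)*(sqrt(144 - sqrt(3)) + 12)^(1/3))/12)*cos(a*(-3^(1/6)*(sqrt(144 - sqrt(3)) + 12)^(1/3) + 3^(1/3)/(sqrt(144 - sqrt(3)) + 12)^(1/3))/4) + C4*exp(a*(3^(5/6)/(sqrt(144 - sqrt(3)) + 12)^(1/3) + 3^(2/3)*(sqrt(144 - sqrt(3)) + 12)^(1/3))/6) - a^3/4 + a^2/8 + 3*sqrt(3)*a^2/16 - 9*a/32 - sqrt(3)*a/16


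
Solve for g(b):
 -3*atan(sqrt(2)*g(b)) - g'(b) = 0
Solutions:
 Integral(1/atan(sqrt(2)*_y), (_y, g(b))) = C1 - 3*b


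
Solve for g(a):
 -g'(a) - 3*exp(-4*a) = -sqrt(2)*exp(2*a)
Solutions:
 g(a) = C1 + sqrt(2)*exp(2*a)/2 + 3*exp(-4*a)/4


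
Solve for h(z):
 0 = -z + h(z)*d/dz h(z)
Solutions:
 h(z) = -sqrt(C1 + z^2)
 h(z) = sqrt(C1 + z^2)


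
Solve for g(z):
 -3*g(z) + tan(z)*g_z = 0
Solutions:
 g(z) = C1*sin(z)^3


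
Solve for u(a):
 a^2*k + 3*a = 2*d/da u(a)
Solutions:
 u(a) = C1 + a^3*k/6 + 3*a^2/4


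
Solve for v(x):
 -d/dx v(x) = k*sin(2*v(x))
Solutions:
 v(x) = pi - acos((-C1 - exp(4*k*x))/(C1 - exp(4*k*x)))/2
 v(x) = acos((-C1 - exp(4*k*x))/(C1 - exp(4*k*x)))/2


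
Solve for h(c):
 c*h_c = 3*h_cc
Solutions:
 h(c) = C1 + C2*erfi(sqrt(6)*c/6)


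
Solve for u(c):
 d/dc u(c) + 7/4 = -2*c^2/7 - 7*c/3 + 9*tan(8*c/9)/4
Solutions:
 u(c) = C1 - 2*c^3/21 - 7*c^2/6 - 7*c/4 - 81*log(cos(8*c/9))/32


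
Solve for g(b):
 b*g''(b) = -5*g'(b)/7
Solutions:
 g(b) = C1 + C2*b^(2/7)


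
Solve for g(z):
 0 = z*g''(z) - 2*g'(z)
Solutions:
 g(z) = C1 + C2*z^3


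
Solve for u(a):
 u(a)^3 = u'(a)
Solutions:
 u(a) = -sqrt(2)*sqrt(-1/(C1 + a))/2
 u(a) = sqrt(2)*sqrt(-1/(C1 + a))/2


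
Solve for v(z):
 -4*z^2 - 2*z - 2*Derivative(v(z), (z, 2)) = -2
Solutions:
 v(z) = C1 + C2*z - z^4/6 - z^3/6 + z^2/2


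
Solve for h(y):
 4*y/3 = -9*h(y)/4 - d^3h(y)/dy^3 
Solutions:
 h(y) = C3*exp(-2^(1/3)*3^(2/3)*y/2) - 16*y/27 + (C1*sin(3*2^(1/3)*3^(1/6)*y/4) + C2*cos(3*2^(1/3)*3^(1/6)*y/4))*exp(2^(1/3)*3^(2/3)*y/4)


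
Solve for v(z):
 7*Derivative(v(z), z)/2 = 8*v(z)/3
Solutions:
 v(z) = C1*exp(16*z/21)


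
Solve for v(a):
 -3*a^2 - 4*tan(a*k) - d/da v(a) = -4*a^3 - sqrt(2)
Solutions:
 v(a) = C1 + a^4 - a^3 + sqrt(2)*a - 4*Piecewise((-log(cos(a*k))/k, Ne(k, 0)), (0, True))


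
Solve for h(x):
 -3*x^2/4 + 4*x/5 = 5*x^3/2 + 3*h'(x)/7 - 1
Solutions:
 h(x) = C1 - 35*x^4/24 - 7*x^3/12 + 14*x^2/15 + 7*x/3


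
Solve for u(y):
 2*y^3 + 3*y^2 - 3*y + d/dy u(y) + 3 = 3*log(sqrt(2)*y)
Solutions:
 u(y) = C1 - y^4/2 - y^3 + 3*y^2/2 + 3*y*log(y) - 6*y + 3*y*log(2)/2


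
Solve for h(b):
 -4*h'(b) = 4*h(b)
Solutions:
 h(b) = C1*exp(-b)


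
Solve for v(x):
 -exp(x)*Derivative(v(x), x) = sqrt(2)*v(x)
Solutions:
 v(x) = C1*exp(sqrt(2)*exp(-x))


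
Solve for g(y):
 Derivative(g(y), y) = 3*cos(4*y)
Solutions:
 g(y) = C1 + 3*sin(4*y)/4


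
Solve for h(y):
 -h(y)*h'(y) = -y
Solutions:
 h(y) = -sqrt(C1 + y^2)
 h(y) = sqrt(C1 + y^2)


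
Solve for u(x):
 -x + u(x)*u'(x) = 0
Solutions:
 u(x) = -sqrt(C1 + x^2)
 u(x) = sqrt(C1 + x^2)


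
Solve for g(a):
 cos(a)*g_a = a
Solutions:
 g(a) = C1 + Integral(a/cos(a), a)


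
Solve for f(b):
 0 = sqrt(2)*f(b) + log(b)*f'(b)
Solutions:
 f(b) = C1*exp(-sqrt(2)*li(b))


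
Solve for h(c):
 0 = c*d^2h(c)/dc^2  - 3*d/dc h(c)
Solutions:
 h(c) = C1 + C2*c^4


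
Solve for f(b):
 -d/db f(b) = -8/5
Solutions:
 f(b) = C1 + 8*b/5


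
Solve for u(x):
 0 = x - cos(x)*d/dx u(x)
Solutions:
 u(x) = C1 + Integral(x/cos(x), x)


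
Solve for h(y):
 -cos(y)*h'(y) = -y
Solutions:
 h(y) = C1 + Integral(y/cos(y), y)


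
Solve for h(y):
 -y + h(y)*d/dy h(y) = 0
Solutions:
 h(y) = -sqrt(C1 + y^2)
 h(y) = sqrt(C1 + y^2)


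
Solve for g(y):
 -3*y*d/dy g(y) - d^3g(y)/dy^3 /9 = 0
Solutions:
 g(y) = C1 + Integral(C2*airyai(-3*y) + C3*airybi(-3*y), y)


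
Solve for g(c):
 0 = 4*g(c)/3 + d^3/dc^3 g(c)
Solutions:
 g(c) = C3*exp(-6^(2/3)*c/3) + (C1*sin(2^(2/3)*3^(1/6)*c/2) + C2*cos(2^(2/3)*3^(1/6)*c/2))*exp(6^(2/3)*c/6)


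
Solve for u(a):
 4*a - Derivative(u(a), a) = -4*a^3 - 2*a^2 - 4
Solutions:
 u(a) = C1 + a^4 + 2*a^3/3 + 2*a^2 + 4*a


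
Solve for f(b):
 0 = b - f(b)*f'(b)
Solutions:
 f(b) = -sqrt(C1 + b^2)
 f(b) = sqrt(C1 + b^2)


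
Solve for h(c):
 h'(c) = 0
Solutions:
 h(c) = C1


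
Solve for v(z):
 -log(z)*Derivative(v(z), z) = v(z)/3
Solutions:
 v(z) = C1*exp(-li(z)/3)


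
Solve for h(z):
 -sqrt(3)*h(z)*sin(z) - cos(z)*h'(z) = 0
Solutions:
 h(z) = C1*cos(z)^(sqrt(3))


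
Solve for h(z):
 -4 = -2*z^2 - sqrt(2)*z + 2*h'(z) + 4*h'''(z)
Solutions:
 h(z) = C1 + C2*sin(sqrt(2)*z/2) + C3*cos(sqrt(2)*z/2) + z^3/3 + sqrt(2)*z^2/4 - 6*z


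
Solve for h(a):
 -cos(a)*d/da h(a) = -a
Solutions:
 h(a) = C1 + Integral(a/cos(a), a)


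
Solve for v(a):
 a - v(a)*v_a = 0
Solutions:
 v(a) = -sqrt(C1 + a^2)
 v(a) = sqrt(C1 + a^2)


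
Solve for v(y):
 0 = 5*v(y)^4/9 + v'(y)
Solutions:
 v(y) = 3^(1/3)*(1/(C1 + 5*y))^(1/3)
 v(y) = (-3^(1/3) - 3^(5/6)*I)*(1/(C1 + 5*y))^(1/3)/2
 v(y) = (-3^(1/3) + 3^(5/6)*I)*(1/(C1 + 5*y))^(1/3)/2


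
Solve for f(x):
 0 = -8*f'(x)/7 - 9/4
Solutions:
 f(x) = C1 - 63*x/32


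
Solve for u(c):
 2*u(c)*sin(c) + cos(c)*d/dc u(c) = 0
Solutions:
 u(c) = C1*cos(c)^2


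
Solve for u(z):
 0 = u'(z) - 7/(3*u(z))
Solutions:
 u(z) = -sqrt(C1 + 42*z)/3
 u(z) = sqrt(C1 + 42*z)/3


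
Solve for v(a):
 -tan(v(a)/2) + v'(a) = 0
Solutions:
 v(a) = -2*asin(C1*exp(a/2)) + 2*pi
 v(a) = 2*asin(C1*exp(a/2))


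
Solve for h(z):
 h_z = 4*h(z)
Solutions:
 h(z) = C1*exp(4*z)


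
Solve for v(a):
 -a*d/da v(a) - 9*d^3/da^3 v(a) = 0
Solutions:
 v(a) = C1 + Integral(C2*airyai(-3^(1/3)*a/3) + C3*airybi(-3^(1/3)*a/3), a)


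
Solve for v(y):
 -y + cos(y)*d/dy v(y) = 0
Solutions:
 v(y) = C1 + Integral(y/cos(y), y)


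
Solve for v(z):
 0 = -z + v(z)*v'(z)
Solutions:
 v(z) = -sqrt(C1 + z^2)
 v(z) = sqrt(C1 + z^2)


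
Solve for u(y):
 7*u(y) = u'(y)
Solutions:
 u(y) = C1*exp(7*y)


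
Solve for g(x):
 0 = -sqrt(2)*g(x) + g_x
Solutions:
 g(x) = C1*exp(sqrt(2)*x)


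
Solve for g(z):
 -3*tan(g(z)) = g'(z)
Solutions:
 g(z) = pi - asin(C1*exp(-3*z))
 g(z) = asin(C1*exp(-3*z))


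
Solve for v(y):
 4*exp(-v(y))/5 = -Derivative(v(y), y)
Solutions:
 v(y) = log(C1 - 4*y/5)


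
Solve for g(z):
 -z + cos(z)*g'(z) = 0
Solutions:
 g(z) = C1 + Integral(z/cos(z), z)


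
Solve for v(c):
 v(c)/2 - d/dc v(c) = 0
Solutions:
 v(c) = C1*exp(c/2)


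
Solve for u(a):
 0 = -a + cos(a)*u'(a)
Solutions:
 u(a) = C1 + Integral(a/cos(a), a)


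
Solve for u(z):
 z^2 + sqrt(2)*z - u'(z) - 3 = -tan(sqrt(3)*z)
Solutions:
 u(z) = C1 + z^3/3 + sqrt(2)*z^2/2 - 3*z - sqrt(3)*log(cos(sqrt(3)*z))/3


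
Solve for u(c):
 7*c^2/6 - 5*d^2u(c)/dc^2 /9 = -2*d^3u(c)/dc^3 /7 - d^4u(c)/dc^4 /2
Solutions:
 u(c) = C1 + C2*c + C3*exp(c*(-6 + sqrt(526))/21) + C4*exp(-c*(6 + sqrt(526))/21) + 7*c^4/40 + 9*c^3/25 + 8559*c^2/3500


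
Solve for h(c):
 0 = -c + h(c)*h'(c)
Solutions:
 h(c) = -sqrt(C1 + c^2)
 h(c) = sqrt(C1 + c^2)


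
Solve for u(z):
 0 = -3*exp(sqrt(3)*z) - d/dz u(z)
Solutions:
 u(z) = C1 - sqrt(3)*exp(sqrt(3)*z)


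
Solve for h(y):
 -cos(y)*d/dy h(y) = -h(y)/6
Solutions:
 h(y) = C1*(sin(y) + 1)^(1/12)/(sin(y) - 1)^(1/12)


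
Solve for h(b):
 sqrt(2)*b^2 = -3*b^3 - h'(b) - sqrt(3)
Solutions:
 h(b) = C1 - 3*b^4/4 - sqrt(2)*b^3/3 - sqrt(3)*b


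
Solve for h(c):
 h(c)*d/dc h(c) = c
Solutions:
 h(c) = -sqrt(C1 + c^2)
 h(c) = sqrt(C1 + c^2)


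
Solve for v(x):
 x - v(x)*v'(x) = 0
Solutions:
 v(x) = -sqrt(C1 + x^2)
 v(x) = sqrt(C1 + x^2)


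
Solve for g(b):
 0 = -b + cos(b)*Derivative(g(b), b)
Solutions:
 g(b) = C1 + Integral(b/cos(b), b)


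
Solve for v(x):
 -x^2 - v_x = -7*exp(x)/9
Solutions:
 v(x) = C1 - x^3/3 + 7*exp(x)/9


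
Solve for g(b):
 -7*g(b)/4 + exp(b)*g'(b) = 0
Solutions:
 g(b) = C1*exp(-7*exp(-b)/4)


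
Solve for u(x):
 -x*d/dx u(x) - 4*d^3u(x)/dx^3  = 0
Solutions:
 u(x) = C1 + Integral(C2*airyai(-2^(1/3)*x/2) + C3*airybi(-2^(1/3)*x/2), x)


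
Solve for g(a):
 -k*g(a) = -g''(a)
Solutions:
 g(a) = C1*exp(-a*sqrt(k)) + C2*exp(a*sqrt(k))


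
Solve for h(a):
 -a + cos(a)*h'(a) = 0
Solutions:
 h(a) = C1 + Integral(a/cos(a), a)


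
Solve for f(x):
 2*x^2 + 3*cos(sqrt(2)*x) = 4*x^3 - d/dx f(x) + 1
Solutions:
 f(x) = C1 + x^4 - 2*x^3/3 + x - 3*sqrt(2)*sin(sqrt(2)*x)/2


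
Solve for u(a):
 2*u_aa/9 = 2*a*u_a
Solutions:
 u(a) = C1 + C2*erfi(3*sqrt(2)*a/2)


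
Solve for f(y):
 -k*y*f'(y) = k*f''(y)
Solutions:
 f(y) = C1 + C2*erf(sqrt(2)*y/2)


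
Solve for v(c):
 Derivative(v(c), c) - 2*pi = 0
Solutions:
 v(c) = C1 + 2*pi*c


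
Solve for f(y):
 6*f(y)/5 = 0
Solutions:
 f(y) = 0


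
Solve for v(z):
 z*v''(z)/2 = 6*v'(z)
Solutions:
 v(z) = C1 + C2*z^13


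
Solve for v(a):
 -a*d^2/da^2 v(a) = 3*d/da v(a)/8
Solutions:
 v(a) = C1 + C2*a^(5/8)


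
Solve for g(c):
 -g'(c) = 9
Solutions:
 g(c) = C1 - 9*c


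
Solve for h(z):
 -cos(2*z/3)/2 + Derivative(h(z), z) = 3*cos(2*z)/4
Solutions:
 h(z) = C1 + 3*sin(2*z/3)/4 + 3*sin(2*z)/8


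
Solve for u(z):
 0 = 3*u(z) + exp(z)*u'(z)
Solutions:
 u(z) = C1*exp(3*exp(-z))


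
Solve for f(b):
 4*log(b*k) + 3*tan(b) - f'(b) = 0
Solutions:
 f(b) = C1 + 4*b*log(b*k) - 4*b - 3*log(cos(b))


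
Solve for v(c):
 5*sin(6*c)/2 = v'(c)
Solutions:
 v(c) = C1 - 5*cos(6*c)/12


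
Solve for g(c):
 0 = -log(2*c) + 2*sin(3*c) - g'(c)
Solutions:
 g(c) = C1 - c*log(c) - c*log(2) + c - 2*cos(3*c)/3


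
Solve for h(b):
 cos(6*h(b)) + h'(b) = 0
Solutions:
 h(b) = -asin((C1 + exp(12*b))/(C1 - exp(12*b)))/6 + pi/6
 h(b) = asin((C1 + exp(12*b))/(C1 - exp(12*b)))/6


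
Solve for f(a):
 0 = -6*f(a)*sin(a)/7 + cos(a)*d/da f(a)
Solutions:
 f(a) = C1/cos(a)^(6/7)


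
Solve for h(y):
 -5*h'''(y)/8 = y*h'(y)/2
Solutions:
 h(y) = C1 + Integral(C2*airyai(-10^(2/3)*y/5) + C3*airybi(-10^(2/3)*y/5), y)


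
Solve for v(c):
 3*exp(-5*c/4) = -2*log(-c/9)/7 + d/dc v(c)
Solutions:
 v(c) = C1 + 2*c*log(-c)/7 + 2*c*(-2*log(3) - 1)/7 - 12*exp(-5*c/4)/5


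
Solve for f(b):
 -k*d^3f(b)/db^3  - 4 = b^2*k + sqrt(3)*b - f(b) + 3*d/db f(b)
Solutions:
 f(b) = C1*exp(2^(1/3)*b*(-2^(1/3)*(sqrt((1 + 4/k)/k^2) - 1/k)^(1/3)/2 + 1/(k*(sqrt((1 + 4/k)/k^2) - 1/k)^(1/3)))) + C2*exp(2^(1/3)*b*(2^(1/3)*(sqrt((1 + 4/k)/k^2) - 1/k)^(1/3)/4 - 2^(1/3)*sqrt(3)*I*(sqrt((1 + 4/k)/k^2) - 1/k)^(1/3)/4 + 2/(k*(-1 + sqrt(3)*I)*(sqrt((1 + 4/k)/k^2) - 1/k)^(1/3)))) + C3*exp(2^(1/3)*b*(2^(1/3)*(sqrt((1 + 4/k)/k^2) - 1/k)^(1/3)/4 + 2^(1/3)*sqrt(3)*I*(sqrt((1 + 4/k)/k^2) - 1/k)^(1/3)/4 - 2/(k*(1 + sqrt(3)*I)*(sqrt((1 + 4/k)/k^2) - 1/k)^(1/3)))) + b^2*k + 6*b*k + sqrt(3)*b + 18*k + 4 + 3*sqrt(3)


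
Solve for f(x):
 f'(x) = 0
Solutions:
 f(x) = C1


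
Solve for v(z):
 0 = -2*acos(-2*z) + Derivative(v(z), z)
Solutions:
 v(z) = C1 + 2*z*acos(-2*z) + sqrt(1 - 4*z^2)


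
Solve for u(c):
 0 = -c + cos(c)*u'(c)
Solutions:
 u(c) = C1 + Integral(c/cos(c), c)


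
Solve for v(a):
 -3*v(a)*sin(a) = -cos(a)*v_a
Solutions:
 v(a) = C1/cos(a)^3


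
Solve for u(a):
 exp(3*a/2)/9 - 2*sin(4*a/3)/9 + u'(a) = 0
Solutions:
 u(a) = C1 - 2*exp(3*a/2)/27 - cos(4*a/3)/6


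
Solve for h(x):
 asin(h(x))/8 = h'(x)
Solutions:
 Integral(1/asin(_y), (_y, h(x))) = C1 + x/8


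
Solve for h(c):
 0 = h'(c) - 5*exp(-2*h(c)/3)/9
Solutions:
 h(c) = 3*log(-sqrt(C1 + 5*c)) - 6*log(3) + 3*log(6)/2
 h(c) = 3*log(C1 + 5*c)/2 - 6*log(3) + 3*log(6)/2


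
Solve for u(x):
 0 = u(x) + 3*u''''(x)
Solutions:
 u(x) = (C1*sin(sqrt(2)*3^(3/4)*x/6) + C2*cos(sqrt(2)*3^(3/4)*x/6))*exp(-sqrt(2)*3^(3/4)*x/6) + (C3*sin(sqrt(2)*3^(3/4)*x/6) + C4*cos(sqrt(2)*3^(3/4)*x/6))*exp(sqrt(2)*3^(3/4)*x/6)


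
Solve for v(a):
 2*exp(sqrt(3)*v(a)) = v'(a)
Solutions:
 v(a) = sqrt(3)*(2*log(-1/(C1 + 2*a)) - log(3))/6


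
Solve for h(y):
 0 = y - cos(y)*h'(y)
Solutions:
 h(y) = C1 + Integral(y/cos(y), y)


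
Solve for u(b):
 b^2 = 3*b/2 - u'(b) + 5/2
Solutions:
 u(b) = C1 - b^3/3 + 3*b^2/4 + 5*b/2


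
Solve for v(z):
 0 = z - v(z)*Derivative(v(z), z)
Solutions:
 v(z) = -sqrt(C1 + z^2)
 v(z) = sqrt(C1 + z^2)


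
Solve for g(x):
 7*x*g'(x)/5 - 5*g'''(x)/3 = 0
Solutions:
 g(x) = C1 + Integral(C2*airyai(105^(1/3)*x/5) + C3*airybi(105^(1/3)*x/5), x)


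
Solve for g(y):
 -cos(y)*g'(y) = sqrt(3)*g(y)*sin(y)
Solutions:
 g(y) = C1*cos(y)^(sqrt(3))


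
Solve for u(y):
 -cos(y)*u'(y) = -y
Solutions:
 u(y) = C1 + Integral(y/cos(y), y)


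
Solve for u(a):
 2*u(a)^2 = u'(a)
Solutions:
 u(a) = -1/(C1 + 2*a)


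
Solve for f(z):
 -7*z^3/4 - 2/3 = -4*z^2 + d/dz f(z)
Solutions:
 f(z) = C1 - 7*z^4/16 + 4*z^3/3 - 2*z/3


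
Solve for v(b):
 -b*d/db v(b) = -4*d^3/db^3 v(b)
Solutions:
 v(b) = C1 + Integral(C2*airyai(2^(1/3)*b/2) + C3*airybi(2^(1/3)*b/2), b)


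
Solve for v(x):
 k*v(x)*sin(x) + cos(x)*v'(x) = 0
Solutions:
 v(x) = C1*exp(k*log(cos(x)))


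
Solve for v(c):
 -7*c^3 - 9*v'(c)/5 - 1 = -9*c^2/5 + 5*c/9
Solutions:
 v(c) = C1 - 35*c^4/36 + c^3/3 - 25*c^2/162 - 5*c/9


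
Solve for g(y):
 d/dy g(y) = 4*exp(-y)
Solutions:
 g(y) = C1 - 4*exp(-y)


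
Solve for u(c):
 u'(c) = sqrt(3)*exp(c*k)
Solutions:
 u(c) = C1 + sqrt(3)*exp(c*k)/k


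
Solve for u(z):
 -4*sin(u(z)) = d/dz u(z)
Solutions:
 u(z) = -acos((-C1 - exp(8*z))/(C1 - exp(8*z))) + 2*pi
 u(z) = acos((-C1 - exp(8*z))/(C1 - exp(8*z)))


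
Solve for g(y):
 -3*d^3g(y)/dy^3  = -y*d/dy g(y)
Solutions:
 g(y) = C1 + Integral(C2*airyai(3^(2/3)*y/3) + C3*airybi(3^(2/3)*y/3), y)


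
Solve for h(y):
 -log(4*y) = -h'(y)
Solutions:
 h(y) = C1 + y*log(y) - y + y*log(4)


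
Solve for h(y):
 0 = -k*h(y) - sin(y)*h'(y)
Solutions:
 h(y) = C1*exp(k*(-log(cos(y) - 1) + log(cos(y) + 1))/2)


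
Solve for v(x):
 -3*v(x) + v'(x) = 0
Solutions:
 v(x) = C1*exp(3*x)


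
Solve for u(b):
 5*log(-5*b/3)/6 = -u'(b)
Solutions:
 u(b) = C1 - 5*b*log(-b)/6 + 5*b*(-log(5) + 1 + log(3))/6


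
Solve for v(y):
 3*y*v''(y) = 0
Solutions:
 v(y) = C1 + C2*y


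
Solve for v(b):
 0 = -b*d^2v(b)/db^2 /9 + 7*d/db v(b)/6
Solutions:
 v(b) = C1 + C2*b^(23/2)


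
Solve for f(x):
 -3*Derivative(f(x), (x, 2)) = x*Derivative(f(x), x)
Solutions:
 f(x) = C1 + C2*erf(sqrt(6)*x/6)


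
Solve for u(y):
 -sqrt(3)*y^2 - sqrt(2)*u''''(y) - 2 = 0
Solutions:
 u(y) = C1 + C2*y + C3*y^2 + C4*y^3 - sqrt(6)*y^6/720 - sqrt(2)*y^4/24


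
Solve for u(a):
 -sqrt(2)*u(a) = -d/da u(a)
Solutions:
 u(a) = C1*exp(sqrt(2)*a)


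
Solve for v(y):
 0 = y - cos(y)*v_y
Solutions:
 v(y) = C1 + Integral(y/cos(y), y)


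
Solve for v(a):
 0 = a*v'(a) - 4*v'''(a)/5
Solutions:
 v(a) = C1 + Integral(C2*airyai(10^(1/3)*a/2) + C3*airybi(10^(1/3)*a/2), a)


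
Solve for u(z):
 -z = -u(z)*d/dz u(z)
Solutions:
 u(z) = -sqrt(C1 + z^2)
 u(z) = sqrt(C1 + z^2)


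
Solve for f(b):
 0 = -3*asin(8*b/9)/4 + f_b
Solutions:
 f(b) = C1 + 3*b*asin(8*b/9)/4 + 3*sqrt(81 - 64*b^2)/32


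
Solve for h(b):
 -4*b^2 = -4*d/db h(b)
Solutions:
 h(b) = C1 + b^3/3


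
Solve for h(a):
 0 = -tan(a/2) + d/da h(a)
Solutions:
 h(a) = C1 - 2*log(cos(a/2))


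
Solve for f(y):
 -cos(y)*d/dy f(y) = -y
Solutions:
 f(y) = C1 + Integral(y/cos(y), y)


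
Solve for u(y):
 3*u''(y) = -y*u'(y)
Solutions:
 u(y) = C1 + C2*erf(sqrt(6)*y/6)


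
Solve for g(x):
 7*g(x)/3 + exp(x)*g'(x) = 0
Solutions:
 g(x) = C1*exp(7*exp(-x)/3)


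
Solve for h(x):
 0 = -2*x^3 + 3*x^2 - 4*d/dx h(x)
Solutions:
 h(x) = C1 - x^4/8 + x^3/4


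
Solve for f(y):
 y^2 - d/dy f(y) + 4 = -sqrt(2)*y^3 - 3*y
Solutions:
 f(y) = C1 + sqrt(2)*y^4/4 + y^3/3 + 3*y^2/2 + 4*y


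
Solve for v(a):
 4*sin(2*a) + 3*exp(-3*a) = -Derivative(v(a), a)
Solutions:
 v(a) = C1 + 2*cos(2*a) + exp(-3*a)


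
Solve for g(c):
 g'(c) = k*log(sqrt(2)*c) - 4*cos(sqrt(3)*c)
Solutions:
 g(c) = C1 + c*k*(log(c) - 1) + c*k*log(2)/2 - 4*sqrt(3)*sin(sqrt(3)*c)/3


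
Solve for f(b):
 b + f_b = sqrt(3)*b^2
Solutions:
 f(b) = C1 + sqrt(3)*b^3/3 - b^2/2


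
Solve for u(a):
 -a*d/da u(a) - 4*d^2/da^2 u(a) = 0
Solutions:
 u(a) = C1 + C2*erf(sqrt(2)*a/4)


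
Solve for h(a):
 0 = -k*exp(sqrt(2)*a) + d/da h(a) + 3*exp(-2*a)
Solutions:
 h(a) = C1 + sqrt(2)*k*exp(sqrt(2)*a)/2 + 3*exp(-2*a)/2


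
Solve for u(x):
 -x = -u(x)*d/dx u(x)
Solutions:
 u(x) = -sqrt(C1 + x^2)
 u(x) = sqrt(C1 + x^2)


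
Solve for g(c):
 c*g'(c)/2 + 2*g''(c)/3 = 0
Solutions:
 g(c) = C1 + C2*erf(sqrt(6)*c/4)


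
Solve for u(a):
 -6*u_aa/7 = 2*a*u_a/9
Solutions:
 u(a) = C1 + C2*erf(sqrt(42)*a/18)


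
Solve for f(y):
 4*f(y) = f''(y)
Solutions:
 f(y) = C1*exp(-2*y) + C2*exp(2*y)


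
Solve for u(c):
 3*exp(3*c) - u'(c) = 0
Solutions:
 u(c) = C1 + exp(3*c)


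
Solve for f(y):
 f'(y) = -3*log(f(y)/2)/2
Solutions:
 -2*Integral(1/(-log(_y) + log(2)), (_y, f(y)))/3 = C1 - y


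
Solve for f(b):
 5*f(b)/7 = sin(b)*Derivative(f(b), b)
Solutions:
 f(b) = C1*(cos(b) - 1)^(5/14)/(cos(b) + 1)^(5/14)


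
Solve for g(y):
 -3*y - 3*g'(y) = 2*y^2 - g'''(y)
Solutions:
 g(y) = C1 + C2*exp(-sqrt(3)*y) + C3*exp(sqrt(3)*y) - 2*y^3/9 - y^2/2 - 4*y/9


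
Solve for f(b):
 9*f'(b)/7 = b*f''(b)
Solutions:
 f(b) = C1 + C2*b^(16/7)


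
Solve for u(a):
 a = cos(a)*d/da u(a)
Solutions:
 u(a) = C1 + Integral(a/cos(a), a)


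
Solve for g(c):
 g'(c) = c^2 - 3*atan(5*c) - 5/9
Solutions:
 g(c) = C1 + c^3/3 - 3*c*atan(5*c) - 5*c/9 + 3*log(25*c^2 + 1)/10


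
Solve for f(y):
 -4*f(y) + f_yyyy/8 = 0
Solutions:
 f(y) = C1*exp(-2*2^(1/4)*y) + C2*exp(2*2^(1/4)*y) + C3*sin(2*2^(1/4)*y) + C4*cos(2*2^(1/4)*y)


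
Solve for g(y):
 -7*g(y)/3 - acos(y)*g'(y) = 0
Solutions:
 g(y) = C1*exp(-7*Integral(1/acos(y), y)/3)
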